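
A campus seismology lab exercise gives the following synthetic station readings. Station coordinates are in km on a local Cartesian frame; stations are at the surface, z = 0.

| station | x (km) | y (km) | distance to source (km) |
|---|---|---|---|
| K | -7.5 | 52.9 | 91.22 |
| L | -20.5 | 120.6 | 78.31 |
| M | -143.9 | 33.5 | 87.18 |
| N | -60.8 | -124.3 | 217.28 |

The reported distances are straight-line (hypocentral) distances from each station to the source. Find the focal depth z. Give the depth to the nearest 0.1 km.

31.7 km

Each station gives a sphere (x−x_i)² + (y−y_i)² + z² = d_i² (stations at z=0).
Subtracting the K sphere from L and M: z² cancels, leaving linear equations in x and y:
-26.0 x + 135.4 y = 14298.58
-272.8 x − 38.8 y = 19695.54
Solving: x ≈ -84.899, y ≈ 89.300 km (keep extra digits for the depth step; rounded: -84.9, 89.3).
Then from the K sphere: z² = 91.22² − (x + 7.5)² − (y − 52.9)² with x = -84.899, y = 89.300, so z ≈ 31.710 ≈ 31.7 km.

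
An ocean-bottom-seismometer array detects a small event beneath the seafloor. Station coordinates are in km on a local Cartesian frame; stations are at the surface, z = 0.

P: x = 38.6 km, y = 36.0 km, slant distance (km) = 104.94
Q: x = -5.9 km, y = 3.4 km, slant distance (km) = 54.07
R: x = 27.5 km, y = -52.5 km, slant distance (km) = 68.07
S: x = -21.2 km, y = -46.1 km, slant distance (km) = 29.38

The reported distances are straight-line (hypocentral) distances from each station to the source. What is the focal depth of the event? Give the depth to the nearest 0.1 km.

Each station gives a sphere (x−x_i)² + (y−y_i)² + z² = d_i² (stations at z=0).
Subtracting the P sphere from Q and R: z² cancels, leaving linear equations in x and y:
-89.0 x − 65.2 y = 5349.25
-22.2 x − 177.0 y = 7105.42
Solving: x ≈ -33.801, y ≈ -35.904 km (keep extra digits for the depth step; rounded: -33.8, -35.9).
Then from the P sphere: z² = 104.94² − (x − 38.6)² − (y − 36.0)² with x = -33.801, y = -35.904, so z ≈ 24.501 ≈ 24.5 km.
Check against S (with the unrounded solution): distance 29.38 ≈ 29.38 km. ✓

24.5 km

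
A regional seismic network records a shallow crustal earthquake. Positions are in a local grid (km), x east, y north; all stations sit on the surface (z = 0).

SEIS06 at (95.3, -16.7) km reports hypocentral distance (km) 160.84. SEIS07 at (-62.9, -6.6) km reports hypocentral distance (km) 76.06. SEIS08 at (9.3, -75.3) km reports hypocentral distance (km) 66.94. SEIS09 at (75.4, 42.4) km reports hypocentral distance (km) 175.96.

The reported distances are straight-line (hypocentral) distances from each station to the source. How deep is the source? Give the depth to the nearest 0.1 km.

Each station gives a sphere (x−x_i)² + (y−y_i)² + z² = d_i² (stations at z=0).
Subtracting the SEIS06 sphere from SEIS07 and SEIS08: z² cancels, leaving linear equations in x and y:
-316.4 x + 20.2 y = 14723.37
-172.0 x − 117.2 y = 17784.14
Solving: x ≈ -51.405, y ≈ -76.301 km (keep extra digits for the depth step; rounded: -51.4, -76.3).
Then from the SEIS06 sphere: z² = 160.84² − (x − 95.3)² − (y + 16.7)² with x = -51.405, y = -76.301, so z ≈ 28.193 ≈ 28.2 km.

z ≈ 28.2 km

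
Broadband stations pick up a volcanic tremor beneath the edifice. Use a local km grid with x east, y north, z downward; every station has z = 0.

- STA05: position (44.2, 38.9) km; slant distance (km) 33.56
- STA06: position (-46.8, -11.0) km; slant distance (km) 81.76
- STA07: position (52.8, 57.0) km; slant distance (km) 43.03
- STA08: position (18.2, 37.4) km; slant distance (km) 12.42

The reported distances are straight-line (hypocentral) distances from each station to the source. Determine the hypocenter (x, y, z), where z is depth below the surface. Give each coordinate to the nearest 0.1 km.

x ≈ 12.1 km, y ≈ 45.2 km, depth ≈ 7.5 km

Each station gives a sphere (x−x_i)² + (y−y_i)² + z² = d_i² (stations at z=0).
Subtracting the STA05 sphere from STA06 and STA07: z² cancels, leaving linear equations in x and y:
-182.0 x − 99.8 y = -6714.03
17.2 x + 36.2 y = 1844.68
Solving: x ≈ 12.100, y ≈ 45.209 km (keep extra digits for the depth step; rounded: 12.1, 45.2).
Then from the STA05 sphere: z² = 33.56² − (x − 44.2)² − (y − 38.9)² with x = 12.100, y = 45.209, so z ≈ 7.487 ≈ 7.5 km.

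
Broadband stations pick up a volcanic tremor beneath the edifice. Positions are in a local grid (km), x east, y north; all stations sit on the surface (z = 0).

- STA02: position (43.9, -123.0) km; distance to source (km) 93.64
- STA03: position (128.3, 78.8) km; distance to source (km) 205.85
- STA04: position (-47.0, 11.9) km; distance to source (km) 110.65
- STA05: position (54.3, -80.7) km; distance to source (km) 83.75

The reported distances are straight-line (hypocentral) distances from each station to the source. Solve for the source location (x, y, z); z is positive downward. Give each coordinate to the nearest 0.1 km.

(-1.8, -68.6, 61.0)

Each station gives a sphere (x−x_i)² + (y−y_i)² + z² = d_i² (stations at z=0).
Subtracting the STA02 sphere from STA03 and STA04: z² cancels, leaving linear equations in x and y:
168.8 x + 403.6 y = -27991.65
-181.8 x + 269.8 y = -18180.57
Solving: x ≈ -1.804, y ≈ -68.601 km (keep extra digits for the depth step; rounded: -1.8, -68.6).
Then from the STA02 sphere: z² = 93.64² − (x − 43.9)² − (y + 123.0)² with x = -1.804, y = -68.601, so z ≈ 60.995 ≈ 61.0 km.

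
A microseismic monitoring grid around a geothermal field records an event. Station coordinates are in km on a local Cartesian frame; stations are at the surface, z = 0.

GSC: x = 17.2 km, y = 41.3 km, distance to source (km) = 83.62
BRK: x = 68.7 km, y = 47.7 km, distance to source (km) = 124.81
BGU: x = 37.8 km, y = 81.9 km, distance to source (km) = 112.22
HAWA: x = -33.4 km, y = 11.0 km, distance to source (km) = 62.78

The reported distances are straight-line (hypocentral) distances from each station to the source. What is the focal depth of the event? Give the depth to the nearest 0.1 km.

Each station gives a sphere (x−x_i)² + (y−y_i)² + z² = d_i² (stations at z=0).
Subtracting the GSC sphere from BRK and BGU: z² cancels, leaving linear equations in x and y:
103.0 x + 12.8 y = -3591.78
41.2 x + 81.2 y = 533.90
Solving: x ≈ -38.091, y ≈ 25.902 km (keep extra digits for the depth step; rounded: -38.1, 25.9).
Then from the GSC sphere: z² = 83.62² − (x − 17.2)² − (y − 41.3)² with x = -38.091, y = 25.902, so z ≈ 60.812 ≈ 60.8 km.
Check against HAWA (with the unrounded solution): distance 62.79 ≈ 62.78 km. ✓

z ≈ 60.8 km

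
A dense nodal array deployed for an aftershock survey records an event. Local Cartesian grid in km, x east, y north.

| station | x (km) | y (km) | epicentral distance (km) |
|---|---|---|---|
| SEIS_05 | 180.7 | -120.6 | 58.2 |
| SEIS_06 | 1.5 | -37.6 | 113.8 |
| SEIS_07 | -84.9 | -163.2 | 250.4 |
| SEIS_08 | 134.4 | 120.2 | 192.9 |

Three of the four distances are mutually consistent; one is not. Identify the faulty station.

SEIS_06

Solve using three stations at a time. Using SEIS_05, SEIS_07, SEIS_08 (subtract circle equations pairwise → linear system) gives (x, y) ≈ (148.4, -72.2).
Distances from that point to each station vs reported:
  SEIS_05: calculated 58.2 vs reported 58.2 → residual 0.0 km
  SEIS_06: calculated 150.9 vs reported 113.8 → residual 37.1 km
  SEIS_07: calculated 250.4 vs reported 250.4 → residual 0.0 km
  SEIS_08: calculated 192.9 vs reported 192.9 → residual 0.0 km
SEIS_05, SEIS_07, SEIS_08 are mutually consistent (residuals ≈ 0); SEIS_06 is off by 37.1 km.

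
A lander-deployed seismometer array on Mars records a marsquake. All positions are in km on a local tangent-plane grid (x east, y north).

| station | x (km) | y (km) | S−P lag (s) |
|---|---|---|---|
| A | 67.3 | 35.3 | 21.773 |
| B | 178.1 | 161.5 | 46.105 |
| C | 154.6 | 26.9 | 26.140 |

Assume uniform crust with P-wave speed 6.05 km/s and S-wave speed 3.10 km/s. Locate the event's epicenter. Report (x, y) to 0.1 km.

Distance from S−P lag: d = Δt · v_P v_S / (v_P − v_S) = Δt · (6.05·3.10)/(6.05−3.10) ≈ 6.3576·Δt.
So d_A = 138.42, d_B = 293.12, d_C = 166.19 km.
Circle about each station: (x − 67.3)² + (y − 35.3)² = 138.42²; (x − 178.1)² + (y − 161.5)² = 293.12²; (x − 154.6)² + (y − 26.9)² = 166.19².
Subtracting the A equation from the B and C equations removes the quadratic terms:
221.6 x + 252.4 y = -14732.76
174.6 x − 16.8 y = 10390.37
Solving the 2×2 system: x ≈ 49.7, y ≈ -102.0 km.
Check against A (with the unrounded x, y): √((x − 67.3)²+(y − 35.3)²) = 138.43 ≈ 138.42 km. ✓

49.7 km east, -102.0 km north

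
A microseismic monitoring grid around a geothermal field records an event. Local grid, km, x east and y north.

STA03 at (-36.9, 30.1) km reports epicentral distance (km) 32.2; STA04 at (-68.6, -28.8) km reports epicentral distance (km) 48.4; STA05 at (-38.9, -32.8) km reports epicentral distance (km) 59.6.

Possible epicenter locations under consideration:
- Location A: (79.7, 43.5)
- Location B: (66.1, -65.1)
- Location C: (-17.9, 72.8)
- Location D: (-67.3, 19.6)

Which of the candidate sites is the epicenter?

For each candidate, compare |candidate − station| to the reported distance:
Location A: residuals STA03 85.2, STA04 116.6, STA05 81.4 → max 116.6 km
Location B: residuals STA03 108.1, STA04 91.1, STA05 50.3 → max 108.1 km
Location C: residuals STA03 14.5, STA04 65.1, STA05 48.1 → max 65.1 km
Location D: residuals STA03 0.0, STA04 0.0, STA05 0.0 → max 0.0 km
Only Location D has all residuals ≈ 0.

Location D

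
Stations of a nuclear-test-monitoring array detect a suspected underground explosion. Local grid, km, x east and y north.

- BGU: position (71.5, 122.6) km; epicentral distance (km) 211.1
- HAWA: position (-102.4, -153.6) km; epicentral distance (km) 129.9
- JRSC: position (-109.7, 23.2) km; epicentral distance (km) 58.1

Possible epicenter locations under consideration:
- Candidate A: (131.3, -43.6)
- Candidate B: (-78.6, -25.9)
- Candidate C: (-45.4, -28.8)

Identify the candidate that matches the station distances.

Candidate B

For each candidate, compare |candidate − station| to the reported distance:
Candidate A: residuals BGU 34.5, HAWA 128.4, JRSC 192.0 → max 192.0 km
Candidate B: residuals BGU 0.0, HAWA 0.0, JRSC 0.0 → max 0.0 km
Candidate C: residuals BGU 19.8, HAWA 7.3, JRSC 24.6 → max 24.6 km
Only Candidate B has all residuals ≈ 0.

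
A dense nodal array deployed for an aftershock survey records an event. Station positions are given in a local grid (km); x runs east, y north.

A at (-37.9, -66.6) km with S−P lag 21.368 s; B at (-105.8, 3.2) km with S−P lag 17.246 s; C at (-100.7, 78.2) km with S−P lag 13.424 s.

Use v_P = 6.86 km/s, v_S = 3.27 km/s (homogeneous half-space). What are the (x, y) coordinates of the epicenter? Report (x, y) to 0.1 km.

Distance from S−P lag: d = Δt · v_P v_S / (v_P − v_S) = Δt · (6.86·3.27)/(6.86−3.27) ≈ 6.2485·Δt.
So d_A = 133.52, d_B = 107.76, d_C = 83.88 km.
Circle about each station: (x + 37.9)² + (y + 66.6)² = 133.52²; (x + 105.8)² + (y − 3.2)² = 107.76²; (x + 100.7)² + (y − 78.2)² = 83.88².
Subtracting pairs of circle equations eliminates x²+y² and gives linear equations (the radical axes):
-135.8 x + 139.6 y = 11547.28
-125.6 x + 289.6 y = 21175.50
Solving the 2×2 system: x ≈ -17.8, y ≈ 65.4 km.
Check against A (with the unrounded x, y): √((x + 37.9)²+(y + 66.6)²) = 133.52 ≈ 133.52 km. ✓

x ≈ -17.8 km, y ≈ 65.4 km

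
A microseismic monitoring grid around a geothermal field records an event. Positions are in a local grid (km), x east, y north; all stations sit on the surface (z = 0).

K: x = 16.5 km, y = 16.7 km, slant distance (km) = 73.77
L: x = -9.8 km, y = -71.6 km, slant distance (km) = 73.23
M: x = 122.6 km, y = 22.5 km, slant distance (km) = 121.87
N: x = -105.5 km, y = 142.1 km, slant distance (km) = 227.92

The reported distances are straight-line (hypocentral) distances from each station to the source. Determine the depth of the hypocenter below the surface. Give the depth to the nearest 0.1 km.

Each station gives a sphere (x−x_i)² + (y−y_i)² + z² = d_i² (stations at z=0).
Subtracting the K sphere from L and M: z² cancels, leaving linear equations in x and y:
-52.6 x − 176.6 y = 4750.84
212.2 x + 11.6 y = 5575.59
Solving: x ≈ 28.205, y ≈ -35.303 km (keep extra digits for the depth step; rounded: 28.2, -35.3).
Then from the K sphere: z² = 73.77² − (x − 16.5)² − (y − 16.7)² with x = 28.205, y = -35.303, so z ≈ 50.997 ≈ 51.0 km.

51.0 km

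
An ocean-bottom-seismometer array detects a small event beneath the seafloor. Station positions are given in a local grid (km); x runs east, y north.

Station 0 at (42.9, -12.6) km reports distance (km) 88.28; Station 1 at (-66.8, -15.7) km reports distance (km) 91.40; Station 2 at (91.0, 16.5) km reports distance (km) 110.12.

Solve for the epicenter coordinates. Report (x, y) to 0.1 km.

x ≈ -11.4 km, y ≈ 57.0 km

Circle about each station: (x − 42.9)² + (y + 12.6)² = 88.28²; (x + 66.8)² + (y + 15.7)² = 91.40²; (x − 91.0)² + (y − 16.5)² = 110.12².
Subtracting the Station 0 equation from the Station 1 and Station 2 equations removes the quadratic terms:
-219.4 x − 6.2 y = 2148.96
96.2 x + 58.2 y = 2221.02
Solving the 2×2 system: x ≈ -11.4, y ≈ 57.0 km.
Check against Station 0 (with the unrounded x, y): √((x − 42.9)²+(y + 12.6)²) = 88.29 ≈ 88.28 km. ✓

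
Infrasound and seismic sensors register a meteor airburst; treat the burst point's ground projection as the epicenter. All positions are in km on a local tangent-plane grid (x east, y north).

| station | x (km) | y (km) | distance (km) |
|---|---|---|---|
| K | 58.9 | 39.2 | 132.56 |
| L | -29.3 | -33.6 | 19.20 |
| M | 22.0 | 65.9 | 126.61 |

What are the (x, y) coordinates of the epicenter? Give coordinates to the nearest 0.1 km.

x ≈ -47.4 km, y ≈ -40.0 km

Circle about each station: (x − 58.9)² + (y − 39.2)² = 132.56²; (x + 29.3)² + (y + 33.6)² = 19.20²; (x − 22.0)² + (y − 65.9)² = 126.61².
Subtracting the K equation from the L and M equations removes the quadratic terms:
-176.4 x − 145.6 y = 14185.11
-73.8 x + 53.4 y = 1363.02
Solving the 2×2 system: x ≈ -47.4, y ≈ -40.0 km.
Check against K (with the unrounded x, y): √((x − 58.9)²+(y − 39.2)²) = 132.56 ≈ 132.56 km. ✓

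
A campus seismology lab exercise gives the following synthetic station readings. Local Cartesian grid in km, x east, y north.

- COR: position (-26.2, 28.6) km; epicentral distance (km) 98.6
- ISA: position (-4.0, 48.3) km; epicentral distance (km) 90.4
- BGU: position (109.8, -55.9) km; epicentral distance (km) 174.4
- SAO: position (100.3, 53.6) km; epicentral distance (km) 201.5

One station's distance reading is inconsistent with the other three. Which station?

Solve using three stations at a time. Using COR, BGU, SAO (subtract circle equations pairwise → linear system) gives (x, y) ≈ (-64.6, -62.4).
Distances from that point to each station vs reported:
  COR: calculated 98.7 vs reported 98.6 → residual 0.1 km
  ISA: calculated 126.2 vs reported 90.4 → residual 35.8 km
  BGU: calculated 174.5 vs reported 174.4 → residual 0.1 km
  SAO: calculated 201.6 vs reported 201.5 → residual 0.1 km
COR, BGU, SAO are mutually consistent (residuals ≈ 0); ISA is off by 35.8 km.

ISA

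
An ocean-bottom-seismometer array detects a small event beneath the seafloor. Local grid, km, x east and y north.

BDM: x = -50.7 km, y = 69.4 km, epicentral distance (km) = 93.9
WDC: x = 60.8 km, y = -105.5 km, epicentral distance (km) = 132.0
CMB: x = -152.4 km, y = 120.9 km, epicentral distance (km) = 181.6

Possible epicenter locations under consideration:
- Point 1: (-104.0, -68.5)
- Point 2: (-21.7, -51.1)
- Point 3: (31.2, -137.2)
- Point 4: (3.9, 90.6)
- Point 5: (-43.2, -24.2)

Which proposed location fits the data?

Point 5

For each candidate, compare |candidate − station| to the reported distance:
Point 1: residuals BDM 53.9, WDC 36.9, CMB 13.9 → max 53.9 km
Point 2: residuals BDM 30.0, WDC 33.2, CMB 34.4 → max 34.4 km
Point 3: residuals BDM 128.3, WDC 88.6, CMB 135.1 → max 135.1 km
Point 4: residuals BDM 35.3, WDC 72.2, CMB 22.4 → max 72.2 km
Point 5: residuals BDM 0.0, WDC 0.0, CMB 0.0 → max 0.0 km
Only Point 5 has all residuals ≈ 0.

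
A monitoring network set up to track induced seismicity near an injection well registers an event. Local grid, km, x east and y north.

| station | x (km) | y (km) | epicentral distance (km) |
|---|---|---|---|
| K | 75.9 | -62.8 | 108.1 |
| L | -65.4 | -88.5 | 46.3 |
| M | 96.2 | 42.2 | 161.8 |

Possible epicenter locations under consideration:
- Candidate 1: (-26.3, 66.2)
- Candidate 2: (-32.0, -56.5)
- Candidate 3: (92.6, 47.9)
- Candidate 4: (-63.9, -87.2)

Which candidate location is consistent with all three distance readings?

For each candidate, compare |candidate − station| to the reported distance:
Candidate 1: residuals K 56.5, L 113.3, M 37.0 → max 113.3 km
Candidate 2: residuals K 0.0, L 0.0, M 0.0 → max 0.0 km
Candidate 3: residuals K 3.9, L 162.4, M 155.1 → max 162.4 km
Candidate 4: residuals K 33.8, L 44.3, M 44.1 → max 44.3 km
Only Candidate 2 has all residuals ≈ 0.

Candidate 2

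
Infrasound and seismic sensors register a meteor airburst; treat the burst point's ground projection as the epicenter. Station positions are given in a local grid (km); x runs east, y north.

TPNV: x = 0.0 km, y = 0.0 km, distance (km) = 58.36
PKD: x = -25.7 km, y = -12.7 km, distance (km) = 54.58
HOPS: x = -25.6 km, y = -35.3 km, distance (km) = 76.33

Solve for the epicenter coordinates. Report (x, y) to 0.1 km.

Circle about each station: x² + y² = 58.36²; (x + 25.7)² + (y + 12.7)² = 54.58²; (x + 25.6)² + (y + 35.3)² = 76.33².
Subtracting the TPNV equation from the PKD and HOPS equations removes the quadratic terms:
-51.4 x − 25.4 y = 1248.69
-51.2 x − 70.6 y = -518.93
Solving the 2×2 system: x ≈ -43.5, y ≈ 38.9 km.

x ≈ -43.5 km, y ≈ 38.9 km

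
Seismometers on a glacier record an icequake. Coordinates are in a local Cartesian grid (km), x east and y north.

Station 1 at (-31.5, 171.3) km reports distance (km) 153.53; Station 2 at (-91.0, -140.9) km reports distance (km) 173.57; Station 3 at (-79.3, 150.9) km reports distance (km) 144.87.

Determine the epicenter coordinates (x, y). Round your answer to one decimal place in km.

Circle about each station: (x + 31.5)² + (y − 171.3)² = 153.53²; (x + 91.0)² + (y + 140.9)² = 173.57²; (x + 79.3)² + (y − 150.9)² = 144.87².
Subtracting the Station 1 equation from the Station 2 and Station 3 equations removes the quadratic terms:
-119.0 x − 624.4 y = -8757.21
-95.6 x − 40.8 y = 1307.50
Solving the 2×2 system: x ≈ -21.4, y ≈ 18.1 km.

x ≈ -21.4 km, y ≈ 18.1 km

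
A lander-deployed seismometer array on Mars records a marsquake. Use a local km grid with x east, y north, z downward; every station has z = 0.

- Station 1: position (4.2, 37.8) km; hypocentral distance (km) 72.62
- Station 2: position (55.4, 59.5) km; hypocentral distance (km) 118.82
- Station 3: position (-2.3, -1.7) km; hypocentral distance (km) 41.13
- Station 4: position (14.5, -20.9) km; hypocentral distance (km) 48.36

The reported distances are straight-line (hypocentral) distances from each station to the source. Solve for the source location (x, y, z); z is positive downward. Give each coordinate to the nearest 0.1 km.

x ≈ -26.3 km, y ≈ -22.8 km, depth ≈ 25.9 km

Each station gives a sphere (x−x_i)² + (y−y_i)² + z² = d_i² (stations at z=0).
Subtracting the Station 1 sphere from Station 2 and Station 3: z² cancels, leaving linear equations in x and y:
102.4 x + 43.4 y = -3681.60
-13.0 x − 79.0 y = 2143.69
Solving: x ≈ -26.286, y ≈ -22.810 km (keep extra digits for the depth step; rounded: -26.3, -22.8).
Then from the Station 1 sphere: z² = 72.62² − (x − 4.2)² − (y − 37.8)² with x = -26.286, y = -22.810, so z ≈ 25.898 ≈ 25.9 km.
Check against Station 4 (with the unrounded solution): distance 48.35 ≈ 48.36 km. ✓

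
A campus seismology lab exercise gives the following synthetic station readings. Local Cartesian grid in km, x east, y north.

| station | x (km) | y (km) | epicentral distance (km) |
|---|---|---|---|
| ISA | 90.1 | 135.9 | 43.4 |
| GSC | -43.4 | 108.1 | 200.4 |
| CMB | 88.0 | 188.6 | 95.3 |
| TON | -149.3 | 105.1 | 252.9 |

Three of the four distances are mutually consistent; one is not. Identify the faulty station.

Solve using three stations at a time. Using ISA, CMB, TON (subtract circle equations pairwise → linear system) gives (x, y) ≈ (103.4, 94.5).
Distances from that point to each station vs reported:
  ISA: calculated 43.5 vs reported 43.4 → residual 0.1 km
  GSC: calculated 147.4 vs reported 200.4 → residual 53.0 km
  CMB: calculated 95.3 vs reported 95.3 → residual 0.0 km
  TON: calculated 252.9 vs reported 252.9 → residual 0.0 km
ISA, CMB, TON are mutually consistent (residuals ≈ 0); GSC is off by 53.0 km.

GSC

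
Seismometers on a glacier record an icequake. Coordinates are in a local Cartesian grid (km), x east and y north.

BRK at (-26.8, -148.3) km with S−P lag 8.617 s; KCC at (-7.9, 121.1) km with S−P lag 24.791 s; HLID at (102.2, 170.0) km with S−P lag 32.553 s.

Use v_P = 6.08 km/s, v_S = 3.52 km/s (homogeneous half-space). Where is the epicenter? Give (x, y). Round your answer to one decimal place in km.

Distance from S−P lag: d = Δt · v_P v_S / (v_P − v_S) = Δt · (6.08·3.52)/(6.08−3.52) ≈ 8.3600·Δt.
So d_BRK = 72.04, d_KCC = 207.25, d_HLID = 272.14 km.
Circle about each station: (x + 26.8)² + (y + 148.3)² = 72.04²; (x + 7.9)² + (y − 121.1)² = 207.25²; (x − 102.2)² + (y − 170.0)² = 272.14².
Subtracting the BRK equation from the KCC and HLID equations removes the quadratic terms:
37.8 x + 538.8 y = -45746.31
258.0 x + 636.6 y = -52236.71
Solving the 2×2 system: x ≈ 8.5, y ≈ -85.5 km.

x ≈ 8.5 km, y ≈ -85.5 km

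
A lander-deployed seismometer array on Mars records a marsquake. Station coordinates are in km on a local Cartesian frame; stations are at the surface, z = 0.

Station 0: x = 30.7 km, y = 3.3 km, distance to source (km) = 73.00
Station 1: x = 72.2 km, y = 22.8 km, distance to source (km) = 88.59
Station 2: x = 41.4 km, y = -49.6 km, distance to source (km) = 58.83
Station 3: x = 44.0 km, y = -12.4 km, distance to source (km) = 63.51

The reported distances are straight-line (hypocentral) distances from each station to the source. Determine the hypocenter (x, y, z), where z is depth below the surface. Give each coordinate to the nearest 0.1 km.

x ≈ 45.5 km, y ≈ -38.9 km, depth ≈ 57.7 km

Each station gives a sphere (x−x_i)² + (y−y_i)² + z² = d_i² (stations at z=0).
Subtracting the Station 0 sphere from Station 1 and Station 2: z² cancels, leaving linear equations in x and y:
83.0 x + 39.0 y = 2260.11
21.4 x − 105.8 y = 5088.77
Solving: x ≈ 45.506, y ≈ -38.894 km (keep extra digits for the depth step; rounded: 45.5, -38.9).
Then from the Station 0 sphere: z² = 73.00² − (x − 30.7)² − (y − 3.3)² with x = 45.506, y = -38.894, so z ≈ 57.701 ≈ 57.7 km.
Check against Station 3 (with the unrounded solution): distance 63.51 ≈ 63.51 km. ✓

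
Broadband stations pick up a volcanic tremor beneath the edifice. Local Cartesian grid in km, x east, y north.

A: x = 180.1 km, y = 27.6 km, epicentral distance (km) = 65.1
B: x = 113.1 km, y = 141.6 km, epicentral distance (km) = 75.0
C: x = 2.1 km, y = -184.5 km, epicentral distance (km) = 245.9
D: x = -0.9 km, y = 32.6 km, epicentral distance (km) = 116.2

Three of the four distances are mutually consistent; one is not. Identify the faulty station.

B

Solve using three stations at a time. Using A, C, D (subtract circle equations pairwise → linear system) gives (x, y) ≈ (115.3, 33.8).
Distances from that point to each station vs reported:
  A: calculated 65.1 vs reported 65.1 → residual 0.0 km
  B: calculated 107.8 vs reported 75.0 → residual 32.8 km
  C: calculated 245.9 vs reported 245.9 → residual 0.0 km
  D: calculated 116.2 vs reported 116.2 → residual 0.0 km
A, C, D are mutually consistent (residuals ≈ 0); B is off by 32.8 km.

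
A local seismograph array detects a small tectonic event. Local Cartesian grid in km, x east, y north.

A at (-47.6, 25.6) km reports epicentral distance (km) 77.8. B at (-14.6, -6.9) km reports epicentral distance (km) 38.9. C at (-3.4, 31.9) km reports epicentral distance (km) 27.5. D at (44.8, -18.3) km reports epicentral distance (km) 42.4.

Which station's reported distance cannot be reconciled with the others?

Solve using three stations at a time. Using B, C, D (subtract circle equations pairwise → linear system) gives (x, y) ≈ (17.9, 14.5).
Distances from that point to each station vs reported:
  A: calculated 66.4 vs reported 77.8 → residual 11.4 km
  B: calculated 38.9 vs reported 38.9 → residual 0.0 km
  C: calculated 27.5 vs reported 27.5 → residual 0.0 km
  D: calculated 42.4 vs reported 42.4 → residual 0.0 km
B, C, D are mutually consistent (residuals ≈ 0); A is off by 11.4 km.

A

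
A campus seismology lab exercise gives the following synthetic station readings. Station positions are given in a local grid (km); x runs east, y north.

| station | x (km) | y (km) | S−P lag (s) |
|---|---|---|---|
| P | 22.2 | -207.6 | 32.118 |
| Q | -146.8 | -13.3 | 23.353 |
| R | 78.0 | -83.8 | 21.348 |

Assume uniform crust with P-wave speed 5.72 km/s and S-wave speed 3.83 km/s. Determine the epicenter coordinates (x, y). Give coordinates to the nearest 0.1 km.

x ≈ 58.7 km, y ≈ 162.9 km

Distance from S−P lag: d = Δt · v_P v_S / (v_P − v_S) = Δt · (5.72·3.83)/(5.72−3.83) ≈ 11.5913·Δt.
So d_P = 372.29, d_Q = 270.69, d_R = 247.45 km.
Circle about each station: (x − 22.2)² + (y + 207.6)² = 372.29²; (x + 146.8)² + (y + 13.3)² = 270.69²; (x − 78.0)² + (y + 83.8)² = 247.45².
Subtracting the P equation from the Q and R equations removes the quadratic terms:
-338.0 x + 388.6 y = 43463.30
111.6 x + 247.6 y = 46884.18
Solving the 2×2 system: x ≈ 58.7, y ≈ 162.9 km.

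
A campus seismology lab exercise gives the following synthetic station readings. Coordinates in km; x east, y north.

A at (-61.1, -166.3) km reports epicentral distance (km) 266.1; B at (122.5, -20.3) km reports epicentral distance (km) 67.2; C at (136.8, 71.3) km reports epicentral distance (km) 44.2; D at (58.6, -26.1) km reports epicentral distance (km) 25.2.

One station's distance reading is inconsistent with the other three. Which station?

Solve using three stations at a time. Using A, B, C (subtract circle equations pairwise → linear system) gives (x, y) ≈ (102.2, 43.8).
Distances from that point to each station vs reported:
  A: calculated 266.1 vs reported 266.1 → residual 0.0 km
  B: calculated 67.2 vs reported 67.2 → residual 0.0 km
  C: calculated 44.2 vs reported 44.2 → residual 0.0 km
  D: calculated 82.4 vs reported 25.2 → residual 57.2 km
A, B, C are mutually consistent (residuals ≈ 0); D is off by 57.2 km.

D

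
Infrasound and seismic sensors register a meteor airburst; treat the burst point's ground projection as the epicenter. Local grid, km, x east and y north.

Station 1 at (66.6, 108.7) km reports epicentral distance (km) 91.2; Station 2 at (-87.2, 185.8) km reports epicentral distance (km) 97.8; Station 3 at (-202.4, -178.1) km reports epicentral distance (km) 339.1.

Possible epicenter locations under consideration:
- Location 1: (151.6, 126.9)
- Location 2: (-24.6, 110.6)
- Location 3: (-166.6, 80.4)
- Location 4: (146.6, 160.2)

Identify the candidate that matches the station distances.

For each candidate, compare |candidate − station| to the reported distance:
Location 1: residuals Station 1 4.3, Station 2 148.2, Station 3 128.2 → max 148.2 km
Location 2: residuals Station 1 0.0, Station 2 0.0, Station 3 0.0 → max 0.0 km
Location 3: residuals Station 1 143.7, Station 2 34.2, Station 3 78.1 → max 143.7 km
Location 4: residuals Station 1 3.9, Station 2 137.4, Station 3 147.0 → max 147.0 km
Only Location 2 has all residuals ≈ 0.

Location 2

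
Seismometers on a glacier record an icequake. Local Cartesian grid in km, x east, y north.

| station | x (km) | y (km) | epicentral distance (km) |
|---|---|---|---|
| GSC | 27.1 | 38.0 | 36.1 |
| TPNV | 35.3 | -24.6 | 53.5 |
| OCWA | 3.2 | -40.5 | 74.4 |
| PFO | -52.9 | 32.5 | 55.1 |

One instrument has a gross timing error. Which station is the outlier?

OCWA

Solve using three stations at a time. Using GSC, TPNV, PFO (subtract circle equations pairwise → linear system) gives (x, y) ≈ (-0.7, 15.0).
Distances from that point to each station vs reported:
  GSC: calculated 36.1 vs reported 36.1 → residual 0.0 km
  TPNV: calculated 53.5 vs reported 53.5 → residual 0.0 km
  OCWA: calculated 55.6 vs reported 74.4 → residual 18.8 km
  PFO: calculated 55.1 vs reported 55.1 → residual 0.0 km
GSC, TPNV, PFO are mutually consistent (residuals ≈ 0); OCWA is off by 18.8 km.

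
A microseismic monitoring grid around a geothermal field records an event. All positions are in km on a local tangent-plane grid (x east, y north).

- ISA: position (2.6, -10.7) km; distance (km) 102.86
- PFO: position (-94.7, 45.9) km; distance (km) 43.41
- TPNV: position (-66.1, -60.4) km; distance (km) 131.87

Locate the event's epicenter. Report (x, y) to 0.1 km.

x ≈ -59.5 km, y ≈ 71.3 km

Circle about each station: (x − 2.6)² + (y + 10.7)² = 102.86²; (x + 94.7)² + (y − 45.9)² = 43.41²; (x + 66.1)² + (y + 60.4)² = 131.87².
Subtracting the ISA equation from the PFO and TPNV equations removes the quadratic terms:
-194.6 x + 113.2 y = 19649.40
-137.4 x − 99.4 y = 1086.60
Solving the 2×2 system: x ≈ -59.5, y ≈ 71.3 km.
Check against ISA (with the unrounded x, y): √((x − 2.6)²+(y + 10.7)²) = 102.86 ≈ 102.86 km. ✓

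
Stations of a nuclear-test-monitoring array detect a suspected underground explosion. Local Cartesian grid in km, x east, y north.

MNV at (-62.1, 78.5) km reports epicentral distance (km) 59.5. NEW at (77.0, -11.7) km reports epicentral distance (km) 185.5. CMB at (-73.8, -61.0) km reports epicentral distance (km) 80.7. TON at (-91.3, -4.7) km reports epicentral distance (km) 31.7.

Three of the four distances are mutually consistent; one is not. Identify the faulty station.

Solve using three stations at a time. Using MNV, CMB, TON (subtract circle equations pairwise → linear system) gives (x, y) ≈ (-71.0, 19.7).
Distances from that point to each station vs reported:
  MNV: calculated 59.5 vs reported 59.5 → residual 0.0 km
  NEW: calculated 151.3 vs reported 185.5 → residual 34.2 km
  CMB: calculated 80.7 vs reported 80.7 → residual 0.0 km
  TON: calculated 31.7 vs reported 31.7 → residual 0.0 km
MNV, CMB, TON are mutually consistent (residuals ≈ 0); NEW is off by 34.2 km.

NEW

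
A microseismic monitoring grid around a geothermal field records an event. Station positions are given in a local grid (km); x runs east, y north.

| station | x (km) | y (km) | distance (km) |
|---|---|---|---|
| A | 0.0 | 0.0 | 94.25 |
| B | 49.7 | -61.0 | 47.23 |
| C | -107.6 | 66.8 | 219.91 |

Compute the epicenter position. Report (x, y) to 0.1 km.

Circle about each station: x² + y² = 94.25²; (x − 49.7)² + (y + 61.0)² = 47.23²; (x + 107.6)² + (y − 66.8)² = 219.91².
Subtracting the A equation from the B and C equations removes the quadratic terms:
99.4 x − 122.0 y = 12843.48
-215.2 x + 133.6 y = -23437.35
Solving the 2×2 system: x ≈ 88.1, y ≈ -33.5 km.

(88.1, -33.5)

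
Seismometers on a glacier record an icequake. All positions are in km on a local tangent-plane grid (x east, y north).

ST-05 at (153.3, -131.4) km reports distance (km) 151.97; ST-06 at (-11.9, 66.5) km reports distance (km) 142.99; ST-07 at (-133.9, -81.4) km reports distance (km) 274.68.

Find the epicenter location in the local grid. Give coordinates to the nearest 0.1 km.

122.4 km east, 17.4 km north

Circle about each station: (x − 153.3)² + (y + 131.4)² = 151.97²; (x + 11.9)² + (y − 66.5)² = 142.99²; (x + 133.9)² + (y + 81.4)² = 274.68².
Subtracting pairs of circle equations eliminates x²+y² and gives linear equations (the radical axes):
-330.4 x + 395.8 y = -33554.25
-574.4 x + 100.0 y = -68565.90
Solving the 2×2 system: x ≈ 122.4, y ≈ 17.4 km.
Check against ST-05 (with the unrounded x, y): √((x − 153.3)²+(y + 131.4)²) = 151.97 ≈ 151.97 km. ✓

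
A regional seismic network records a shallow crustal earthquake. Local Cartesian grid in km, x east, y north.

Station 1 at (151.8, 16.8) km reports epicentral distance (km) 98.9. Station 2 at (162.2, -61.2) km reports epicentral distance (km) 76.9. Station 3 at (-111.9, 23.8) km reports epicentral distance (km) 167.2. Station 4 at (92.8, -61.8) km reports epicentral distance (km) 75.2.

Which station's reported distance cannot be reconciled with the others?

Solve using three stations at a time. Using Station 1, Station 3, Station 4 (subtract circle equations pairwise → linear system) gives (x, y) ≈ (53.9, 2.6).
Distances from that point to each station vs reported:
  Station 1: calculated 98.9 vs reported 98.9 → residual 0.0 km
  Station 2: calculated 125.6 vs reported 76.9 → residual 48.7 km
  Station 3: calculated 167.2 vs reported 167.2 → residual 0.0 km
  Station 4: calculated 75.2 vs reported 75.2 → residual 0.0 km
Station 1, Station 3, Station 4 are mutually consistent (residuals ≈ 0); Station 2 is off by 48.7 km.

Station 2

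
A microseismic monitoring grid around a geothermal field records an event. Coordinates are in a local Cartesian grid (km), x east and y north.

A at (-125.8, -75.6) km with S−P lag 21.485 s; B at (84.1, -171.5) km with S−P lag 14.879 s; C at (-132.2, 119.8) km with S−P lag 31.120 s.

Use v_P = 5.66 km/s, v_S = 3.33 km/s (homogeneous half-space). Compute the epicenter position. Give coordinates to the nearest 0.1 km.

Distance from S−P lag: d = Δt · v_P v_S / (v_P − v_S) = Δt · (5.66·3.33)/(5.66−3.33) ≈ 8.0892·Δt.
So d_A = 173.80, d_B = 120.36, d_C = 251.74 km.
Circle about each station: (x + 125.8)² + (y + 75.6)² = 173.80²; (x − 84.1)² + (y + 171.5)² = 120.36²; (x + 132.2)² + (y − 119.8)² = 251.74².
Subtracting pairs of circle equations eliminates x²+y² and gives linear equations (the radical axes):
419.8 x − 191.8 y = 30663.97
-12.8 x + 390.8 y = -22878.71
Solving the 2×2 system: x ≈ 47.0, y ≈ -57.0 km.
Check against A (with the unrounded x, y): √((x + 125.8)²+(y + 75.6)²) = 173.80 ≈ 173.80 km. ✓

x ≈ 47.0 km, y ≈ -57.0 km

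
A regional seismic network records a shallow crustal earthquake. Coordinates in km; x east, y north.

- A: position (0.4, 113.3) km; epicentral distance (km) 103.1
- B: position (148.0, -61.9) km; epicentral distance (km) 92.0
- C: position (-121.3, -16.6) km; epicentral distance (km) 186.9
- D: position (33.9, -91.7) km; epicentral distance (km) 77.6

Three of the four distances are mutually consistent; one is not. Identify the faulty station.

A

Solve using three stations at a time. Using B, C, D (subtract circle equations pairwise → linear system) gives (x, y) ≈ (65.6, -20.7).
Distances from that point to each station vs reported:
  A: calculated 149.1 vs reported 103.1 → residual 46.0 km
  B: calculated 92.1 vs reported 92.0 → residual 0.1 km
  C: calculated 187.0 vs reported 186.9 → residual 0.1 km
  D: calculated 77.7 vs reported 77.6 → residual 0.1 km
B, C, D are mutually consistent (residuals ≈ 0); A is off by 46.0 km.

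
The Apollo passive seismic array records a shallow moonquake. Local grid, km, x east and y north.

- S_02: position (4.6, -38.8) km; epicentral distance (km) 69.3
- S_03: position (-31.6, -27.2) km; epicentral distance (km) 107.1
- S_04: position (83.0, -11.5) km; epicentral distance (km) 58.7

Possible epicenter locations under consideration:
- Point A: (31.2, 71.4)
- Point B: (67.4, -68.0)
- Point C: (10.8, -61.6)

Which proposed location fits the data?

For each candidate, compare |candidate − station| to the reported distance:
Point A: residuals S_02 44.1, S_03 9.8, S_04 39.1 → max 44.1 km
Point B: residuals S_02 0.0, S_03 0.0, S_04 0.1 → max 0.1 km
Point C: residuals S_02 45.7, S_03 52.5, S_04 29.2 → max 52.5 km
Only Point B has all residuals ≈ 0.

Point B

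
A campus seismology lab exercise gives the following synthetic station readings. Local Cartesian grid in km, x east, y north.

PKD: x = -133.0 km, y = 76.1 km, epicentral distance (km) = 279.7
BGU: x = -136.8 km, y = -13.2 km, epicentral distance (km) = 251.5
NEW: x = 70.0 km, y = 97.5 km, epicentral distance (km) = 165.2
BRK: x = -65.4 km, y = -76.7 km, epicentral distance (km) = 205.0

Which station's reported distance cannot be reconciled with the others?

BRK

Solve using three stations at a time. Using PKD, BGU, NEW (subtract circle equations pairwise → linear system) gives (x, y) ≈ (109.7, -62.8).
Distances from that point to each station vs reported:
  PKD: calculated 279.7 vs reported 279.7 → residual 0.0 km
  BGU: calculated 251.5 vs reported 251.5 → residual 0.0 km
  NEW: calculated 165.2 vs reported 165.2 → residual 0.0 km
  BRK: calculated 175.7 vs reported 205.0 → residual 29.3 km
PKD, BGU, NEW are mutually consistent (residuals ≈ 0); BRK is off by 29.3 km.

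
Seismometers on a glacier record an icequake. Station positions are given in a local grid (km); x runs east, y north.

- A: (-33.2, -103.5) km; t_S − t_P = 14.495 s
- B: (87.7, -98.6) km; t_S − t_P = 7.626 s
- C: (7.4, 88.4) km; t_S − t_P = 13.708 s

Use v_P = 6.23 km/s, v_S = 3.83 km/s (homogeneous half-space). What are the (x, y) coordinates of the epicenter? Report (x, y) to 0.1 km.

(86.2, -22.8)

Distance from S−P lag: d = Δt · v_P v_S / (v_P − v_S) = Δt · (6.23·3.83)/(6.23−3.83) ≈ 9.9420·Δt.
So d_A = 144.11, d_B = 75.82, d_C = 136.29 km.
Circle about each station: (x + 33.2)² + (y + 103.5)² = 144.11²; (x − 87.7)² + (y + 98.6)² = 75.82²; (x − 7.4)² + (y − 88.4)² = 136.29².
Subtracting the A equation from the B and C equations removes the quadratic terms:
241.8 x + 9.8 y = 20617.78
81.2 x + 383.8 y = -1752.44
Solving the 2×2 system: x ≈ 86.2, y ≈ -22.8 km.
Check against A (with the unrounded x, y): √((x + 33.2)²+(y + 103.5)²) = 144.11 ≈ 144.11 km. ✓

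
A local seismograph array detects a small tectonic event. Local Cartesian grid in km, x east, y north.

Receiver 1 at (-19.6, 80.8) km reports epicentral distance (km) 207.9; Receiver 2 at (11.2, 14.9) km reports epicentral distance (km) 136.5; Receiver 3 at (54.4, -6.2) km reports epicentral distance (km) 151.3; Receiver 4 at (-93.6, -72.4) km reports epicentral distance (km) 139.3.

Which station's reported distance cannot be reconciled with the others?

Solve using three stations at a time. Using Receiver 1, Receiver 2, Receiver 4 (subtract circle equations pairwise → linear system) gives (x, y) ≈ (37.8, -119.1).
Distances from that point to each station vs reported:
  Receiver 1: calculated 208.0 vs reported 207.9 → residual 0.1 km
  Receiver 2: calculated 136.6 vs reported 136.5 → residual 0.1 km
  Receiver 3: calculated 114.1 vs reported 151.3 → residual 37.2 km
  Receiver 4: calculated 139.4 vs reported 139.3 → residual 0.1 km
Receiver 1, Receiver 2, Receiver 4 are mutually consistent (residuals ≈ 0); Receiver 3 is off by 37.2 km.

Receiver 3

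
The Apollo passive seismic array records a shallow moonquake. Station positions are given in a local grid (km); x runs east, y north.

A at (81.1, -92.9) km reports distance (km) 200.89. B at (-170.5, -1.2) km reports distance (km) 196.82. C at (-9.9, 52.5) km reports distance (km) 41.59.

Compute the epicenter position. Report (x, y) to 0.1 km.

(2.8, 92.1)

Circle about each station: (x − 81.1)² + (y + 92.9)² = 200.89²; (x + 170.5)² + (y + 1.2)² = 196.82²; (x + 9.9)² + (y − 52.5)² = 41.59².
Subtracting the A equation from the B and C equations removes the quadratic terms:
-503.2 x + 183.4 y = 15482.75
-182.0 x + 290.8 y = 26273.70
Solving the 2×2 system: x ≈ 2.8, y ≈ 92.1 km.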